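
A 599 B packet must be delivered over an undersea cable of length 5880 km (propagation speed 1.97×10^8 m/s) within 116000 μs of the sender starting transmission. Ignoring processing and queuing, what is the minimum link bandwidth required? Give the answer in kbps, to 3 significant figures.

L = 4792 bits.
Propagation delay = 5880000 / 197000000 = 29847.7 μs.
Transmission budget = 116000 − 29847.7 = 86152.3 μs.
R ≥ L / t_tx = 4792 bits / 0.0861523 s = 55.6 kbps.

55.6 kbps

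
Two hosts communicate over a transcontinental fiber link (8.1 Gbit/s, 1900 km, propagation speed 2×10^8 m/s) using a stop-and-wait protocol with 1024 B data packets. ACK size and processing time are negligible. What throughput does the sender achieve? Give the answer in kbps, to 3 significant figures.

t_tx = L/R = 8192/8100000000 = 1.01136e-06 s.
t_prop = 1900000/200000000 = 0.0095 s; RTT = 0.019 s.
Cycle = t_tx + RTT = 0.019001 s.
Throughput = L / cycle = 8192 / 0.019001 = 431 kbps.

431 kbps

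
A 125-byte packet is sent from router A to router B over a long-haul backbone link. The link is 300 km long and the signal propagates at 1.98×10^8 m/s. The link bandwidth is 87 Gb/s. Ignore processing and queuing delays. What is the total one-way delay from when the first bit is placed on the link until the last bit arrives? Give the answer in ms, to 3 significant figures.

L = 125 × 8 = 1000 bits.
Transmission delay = L/R = 1000 / 87000000000 = 1.14943e-05 ms.
Propagation delay = d/s = 300000 m / 198000000 m/s = 1.51515 ms.
Total = 1.52 ms.

1.52 ms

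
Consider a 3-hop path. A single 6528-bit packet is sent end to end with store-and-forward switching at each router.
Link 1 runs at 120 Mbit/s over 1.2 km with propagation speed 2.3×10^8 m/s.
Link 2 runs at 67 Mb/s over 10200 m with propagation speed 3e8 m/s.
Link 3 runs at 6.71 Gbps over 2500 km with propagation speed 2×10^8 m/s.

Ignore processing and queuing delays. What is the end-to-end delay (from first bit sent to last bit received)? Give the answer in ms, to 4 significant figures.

Transmission delays (L/R per hop): 0.0544, 0.0974328, 0.000972876 ms; sum = 0.152806 ms.
Propagation delays (d/s per hop): 0.00521739, 0.034, 12.5 ms; sum = 12.5392 ms.
End-to-end = 12.69 ms.

12.69 ms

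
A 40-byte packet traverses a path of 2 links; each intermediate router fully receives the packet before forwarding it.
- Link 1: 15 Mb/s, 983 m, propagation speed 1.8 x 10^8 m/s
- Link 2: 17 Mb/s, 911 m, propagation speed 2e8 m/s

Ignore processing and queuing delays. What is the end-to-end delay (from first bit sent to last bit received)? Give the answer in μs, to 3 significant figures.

L = 40 × 8 = 320 bits.
Transmission delays (L/R per hop): 21.3333, 18.8235 μs; sum = 40.1569 μs.
Propagation delays (d/s per hop): 5.46111, 4.555 μs; sum = 10.0161 μs.
End-to-end = 50.2 μs.

50.2 μs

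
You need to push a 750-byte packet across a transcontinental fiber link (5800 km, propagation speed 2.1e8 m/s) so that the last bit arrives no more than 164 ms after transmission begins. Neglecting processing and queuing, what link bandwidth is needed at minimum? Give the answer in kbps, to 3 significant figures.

L = 6000 bits.
Propagation delay = 5800000 / 210000000 = 27.619 ms.
Transmission budget = 164 − 27.619 = 136.381 ms.
R ≥ L / t_tx = 6000 bits / 0.136381 s = 44.0 kbps.

44.0 kbps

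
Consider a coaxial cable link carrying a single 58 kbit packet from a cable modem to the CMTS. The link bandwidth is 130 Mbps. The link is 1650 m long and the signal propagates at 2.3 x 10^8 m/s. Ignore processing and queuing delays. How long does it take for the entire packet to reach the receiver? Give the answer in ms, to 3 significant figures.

L = 58000 bits.
Transmission delay = L/R = 58000 / 130000000 = 0.446154 ms.
Propagation delay = d/s = 1650 m / 2.3e+08 m/s = 0.00717391 ms.
Total = 0.453 ms.

0.453 ms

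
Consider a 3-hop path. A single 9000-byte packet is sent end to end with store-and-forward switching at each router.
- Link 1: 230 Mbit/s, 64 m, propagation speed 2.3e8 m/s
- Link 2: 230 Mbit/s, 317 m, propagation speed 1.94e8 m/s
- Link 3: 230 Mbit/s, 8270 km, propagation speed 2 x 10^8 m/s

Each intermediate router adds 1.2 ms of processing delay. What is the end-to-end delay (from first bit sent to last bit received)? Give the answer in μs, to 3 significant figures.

L = 9000 × 8 = 72000 bits.
Transmission delay per hop = L/R = 72000/230000000 = 313.043 μs; 3 hops → 939.13 μs.
Propagation delays (d/s per hop): 0.278261, 1.63402, 41350 μs; sum = 41351.9 μs.
Processing at 2 router(s): 2 × 1.2 ms = 2400 μs.
End-to-end = 44700 μs.

44700 μs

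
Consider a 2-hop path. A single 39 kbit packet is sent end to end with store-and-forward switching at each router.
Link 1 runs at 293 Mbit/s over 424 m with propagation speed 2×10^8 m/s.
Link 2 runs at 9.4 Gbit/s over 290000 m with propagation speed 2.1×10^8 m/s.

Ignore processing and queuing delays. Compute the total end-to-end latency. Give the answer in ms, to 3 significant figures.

L = 39000 bits.
Transmission delays (L/R per hop): 0.133106, 0.00414894 ms; sum = 0.137255 ms.
Propagation delays (d/s per hop): 0.00212, 1.38095 ms; sum = 1.38307 ms.
End-to-end = 1.52 ms.

1.52 ms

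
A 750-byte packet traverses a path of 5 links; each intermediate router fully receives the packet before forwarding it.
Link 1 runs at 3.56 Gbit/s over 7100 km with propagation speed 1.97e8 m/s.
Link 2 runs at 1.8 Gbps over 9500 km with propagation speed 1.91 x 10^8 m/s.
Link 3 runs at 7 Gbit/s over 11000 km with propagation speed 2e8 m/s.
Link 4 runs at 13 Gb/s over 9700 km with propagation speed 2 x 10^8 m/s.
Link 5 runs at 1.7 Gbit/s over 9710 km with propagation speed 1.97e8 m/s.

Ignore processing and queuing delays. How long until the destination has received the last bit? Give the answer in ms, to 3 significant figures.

L = 750 × 8 = 6000 bits.
Transmission delays (L/R per hop): 0.00168539, 0.00333333, 0.000857143, 0.000461538, 0.00352941 ms; sum = 0.00986682 ms.
Propagation delays (d/s per hop): 36.0406, 49.7382, 55, 48.5, 49.2893 ms; sum = 238.568 ms.
End-to-end = 239 ms.

239 ms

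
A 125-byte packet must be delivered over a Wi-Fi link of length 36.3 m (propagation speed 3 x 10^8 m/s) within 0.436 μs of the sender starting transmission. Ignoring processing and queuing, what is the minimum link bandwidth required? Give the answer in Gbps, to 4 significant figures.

3.175 Gbps

L = 1000 bits.
Propagation delay = 36.3 / 300000000 = 0.121 μs.
Transmission budget = 0.436 − 0.121 = 0.315 μs.
R ≥ L / t_tx = 1000 bits / 3.15e-07 s = 3.175 Gbps.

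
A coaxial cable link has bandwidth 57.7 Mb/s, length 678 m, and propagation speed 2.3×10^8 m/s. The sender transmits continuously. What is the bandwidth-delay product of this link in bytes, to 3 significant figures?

21.3 bytes

Propagation delay = 678 / 2.3e+08 = 2.94783e-06 s.
BDP = R × t_prop = 57700000 × 2.94783e-06 = 170.09 bits.
In bytes: 170.09/8 = 21.3 bytes.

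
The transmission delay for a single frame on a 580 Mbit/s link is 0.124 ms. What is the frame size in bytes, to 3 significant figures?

L = R × t_tx = 580000000 b/s × 0.000124 s = 71920 bits.
In bytes: 71920 / 8 = 8990 bytes.

8990 bytes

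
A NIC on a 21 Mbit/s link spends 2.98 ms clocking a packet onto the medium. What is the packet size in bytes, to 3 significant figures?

L = R × t_tx = 21000000 b/s × 0.00298 s = 62580 bits.
In bytes: 62580 / 8 = 7820 bytes.

7820 bytes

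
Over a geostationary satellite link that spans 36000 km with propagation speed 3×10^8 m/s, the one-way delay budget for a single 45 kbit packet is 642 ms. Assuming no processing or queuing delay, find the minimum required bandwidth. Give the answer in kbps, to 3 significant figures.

Propagation delay = 36000000 / 300000000 = 120 ms.
Transmission budget = 642 − 120 = 522 ms.
R ≥ L / t_tx = 45000 bits / 0.522 s = 86.2 kbps.

86.2 kbps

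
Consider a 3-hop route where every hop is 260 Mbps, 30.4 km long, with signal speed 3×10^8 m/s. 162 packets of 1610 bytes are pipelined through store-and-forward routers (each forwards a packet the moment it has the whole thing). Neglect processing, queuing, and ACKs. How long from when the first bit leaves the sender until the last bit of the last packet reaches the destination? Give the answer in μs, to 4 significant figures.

Per-hop transmission t_tx = L/R = 12880/260000000 = 49.5385 μs.
Per-hop propagation t_prop = 30400/300000000 = 101.333 μs.
Pipeline fill: first packet needs 3·t_tx to clear all hops; remaining 161 packets each add one t_tx.
Total = (3+162-1)·t_tx + 3·t_prop = 164·49.5385 + 3·101.333 = 8428 μs.

8428 μs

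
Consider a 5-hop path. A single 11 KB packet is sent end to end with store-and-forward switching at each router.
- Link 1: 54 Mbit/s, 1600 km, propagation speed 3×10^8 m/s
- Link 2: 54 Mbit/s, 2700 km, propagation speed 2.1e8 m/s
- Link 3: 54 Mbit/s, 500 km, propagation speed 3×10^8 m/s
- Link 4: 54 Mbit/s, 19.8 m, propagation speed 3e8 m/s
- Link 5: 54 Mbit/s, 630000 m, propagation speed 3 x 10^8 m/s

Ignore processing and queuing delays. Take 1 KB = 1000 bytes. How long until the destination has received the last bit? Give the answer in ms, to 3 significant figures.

L = 88000 bits.
Transmission delay per hop = L/R = 88000/54000000 = 1.62963 ms; 5 hops → 8.14815 ms.
Propagation delays (d/s per hop): 5.33333, 12.8571, 1.66667, 6.6e-05, 2.1 ms; sum = 21.9572 ms.
End-to-end = 30.1 ms.

30.1 ms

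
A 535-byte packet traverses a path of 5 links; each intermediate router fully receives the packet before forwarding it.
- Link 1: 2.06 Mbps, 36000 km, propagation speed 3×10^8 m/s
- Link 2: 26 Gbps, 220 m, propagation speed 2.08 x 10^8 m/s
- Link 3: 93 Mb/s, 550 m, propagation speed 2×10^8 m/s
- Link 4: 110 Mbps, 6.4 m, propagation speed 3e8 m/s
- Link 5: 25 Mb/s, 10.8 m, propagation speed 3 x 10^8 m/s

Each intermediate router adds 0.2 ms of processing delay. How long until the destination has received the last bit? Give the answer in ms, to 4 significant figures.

L = 535 × 8 = 4280 bits.
Transmission delays (L/R per hop): 2.07767, 0.000164615, 0.0460215, 0.0389091, 0.1712 ms; sum = 2.33397 ms.
Propagation delays (d/s per hop): 120, 0.00105769, 0.00275, 2.13333e-05, 3.6e-05 ms; sum = 120.004 ms.
Processing at 4 router(s): 4 × 0.2 ms = 0.8 ms.
End-to-end = 123.1 ms.

123.1 ms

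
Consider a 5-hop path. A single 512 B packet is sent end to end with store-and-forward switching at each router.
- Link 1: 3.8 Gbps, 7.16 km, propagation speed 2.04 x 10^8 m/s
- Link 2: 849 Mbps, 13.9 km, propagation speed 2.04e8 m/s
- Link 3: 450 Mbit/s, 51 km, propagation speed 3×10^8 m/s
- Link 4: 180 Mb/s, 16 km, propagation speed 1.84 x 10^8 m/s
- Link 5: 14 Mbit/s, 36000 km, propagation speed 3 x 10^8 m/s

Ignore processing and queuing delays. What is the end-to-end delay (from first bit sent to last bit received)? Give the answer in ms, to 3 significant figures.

121 ms

L = 512 × 8 = 4096 bits.
Transmission delays (L/R per hop): 0.00107789, 0.0048245, 0.00910222, 0.0227556, 0.292571 ms; sum = 0.330332 ms.
Propagation delays (d/s per hop): 0.035098, 0.0681373, 0.17, 0.0869565, 120 ms; sum = 120.36 ms.
End-to-end = 121 ms.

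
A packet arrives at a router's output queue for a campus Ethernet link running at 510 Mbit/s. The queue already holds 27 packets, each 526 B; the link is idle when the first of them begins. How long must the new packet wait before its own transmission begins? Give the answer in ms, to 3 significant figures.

0.223 ms

Each queued packet: L/R = 4208/510000000 = 0.00825098 ms.
27 queued → 0.222776 ms.
Queuing delay = 0.223 ms.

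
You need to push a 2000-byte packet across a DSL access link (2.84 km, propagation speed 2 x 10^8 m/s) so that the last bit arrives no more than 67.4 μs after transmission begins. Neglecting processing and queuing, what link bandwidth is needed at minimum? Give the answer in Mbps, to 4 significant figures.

L = 16000 bits.
Propagation delay = 2840 / 200000000 = 14.2 μs.
Transmission budget = 67.4 − 14.2 = 53.2 μs.
R ≥ L / t_tx = 16000 bits / 5.32e-05 s = 300.8 Mbps.

300.8 Mbps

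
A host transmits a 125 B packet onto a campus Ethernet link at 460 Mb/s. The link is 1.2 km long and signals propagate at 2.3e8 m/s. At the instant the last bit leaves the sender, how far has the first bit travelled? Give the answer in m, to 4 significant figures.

500.0 m

t_tx = L/R = 1000/460000000 = 2.17391e-06 s.
Distance = s × t_tx = 2.3e+08 × 2.17391e-06 = 500.0 m.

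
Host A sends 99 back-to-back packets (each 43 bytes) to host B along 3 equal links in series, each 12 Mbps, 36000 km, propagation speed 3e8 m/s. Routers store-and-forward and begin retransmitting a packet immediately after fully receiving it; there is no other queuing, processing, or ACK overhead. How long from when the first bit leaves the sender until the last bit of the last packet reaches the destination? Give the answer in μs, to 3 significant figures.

Per-hop transmission t_tx = L/R = 344/12000000 = 28.6667 μs.
Per-hop propagation t_prop = 36000000/300000000 = 120000 μs.
Pipeline fill: first packet needs 3·t_tx to clear all hops; remaining 98 packets each add one t_tx.
Total = (3+99-1)·t_tx + 3·t_prop = 101·28.6667 + 3·120000 = 363000 μs.

363000 μs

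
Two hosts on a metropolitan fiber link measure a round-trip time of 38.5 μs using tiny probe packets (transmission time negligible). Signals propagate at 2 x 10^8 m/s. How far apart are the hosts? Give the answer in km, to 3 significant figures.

One-way propagation = RTT/2 = 19.25 μs.
d = s × t = 200000000 × 1.925e-05 = 3.85 km.

3.85 km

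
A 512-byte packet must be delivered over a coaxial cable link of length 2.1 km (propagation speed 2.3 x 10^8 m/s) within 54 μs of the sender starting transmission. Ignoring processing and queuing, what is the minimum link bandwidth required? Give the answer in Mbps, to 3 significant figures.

91.3 Mbps

L = 4096 bits.
Propagation delay = 2100 / 2.3e+08 = 9.13043 μs.
Transmission budget = 54 − 9.13043 = 44.8696 μs.
R ≥ L / t_tx = 4096 bits / 4.48696e-05 s = 91.3 Mbps.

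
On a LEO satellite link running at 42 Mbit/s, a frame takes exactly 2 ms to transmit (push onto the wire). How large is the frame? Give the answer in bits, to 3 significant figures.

84000 bits

L = R × t_tx = 42000000 b/s × 0.002 s = 84000 bits.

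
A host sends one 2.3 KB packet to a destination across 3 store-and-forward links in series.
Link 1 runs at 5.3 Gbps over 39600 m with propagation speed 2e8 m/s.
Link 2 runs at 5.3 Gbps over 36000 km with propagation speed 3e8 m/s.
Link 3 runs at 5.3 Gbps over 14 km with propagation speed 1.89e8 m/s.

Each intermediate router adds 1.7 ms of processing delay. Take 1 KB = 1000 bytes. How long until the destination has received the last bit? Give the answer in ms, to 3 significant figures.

124 ms

L = 18400 bits.
Transmission delay per hop = L/R = 18400/5300000000 = 0.0034717 ms; 3 hops → 0.0104151 ms.
Propagation delays (d/s per hop): 0.198, 120, 0.0740741 ms; sum = 120.272 ms.
Processing at 2 router(s): 2 × 1.7 ms = 3.4 ms.
End-to-end = 124 ms.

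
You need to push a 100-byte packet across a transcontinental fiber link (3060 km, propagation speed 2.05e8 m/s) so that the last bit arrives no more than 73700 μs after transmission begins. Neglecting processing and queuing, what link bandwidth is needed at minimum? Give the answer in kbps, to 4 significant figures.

13.61 kbps

L = 800 bits.
Propagation delay = 3060000 / 2.05e+08 = 14926.8 μs.
Transmission budget = 73700 − 14926.8 = 58773.2 μs.
R ≥ L / t_tx = 800 bits / 0.0587732 s = 13.61 kbps.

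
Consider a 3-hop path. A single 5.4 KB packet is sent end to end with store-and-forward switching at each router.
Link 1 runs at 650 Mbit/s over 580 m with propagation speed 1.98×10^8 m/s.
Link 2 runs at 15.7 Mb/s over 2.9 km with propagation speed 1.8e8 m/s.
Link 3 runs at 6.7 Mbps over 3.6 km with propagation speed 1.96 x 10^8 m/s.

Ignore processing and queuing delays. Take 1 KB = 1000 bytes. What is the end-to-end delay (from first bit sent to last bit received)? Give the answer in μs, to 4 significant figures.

L = 43200 bits.
Transmission delays (L/R per hop): 66.4615, 2751.59, 6447.76 μs; sum = 9265.82 μs.
Propagation delays (d/s per hop): 2.92929, 16.1111, 18.3673 μs; sum = 37.4078 μs.
End-to-end = 9303 μs.

9303 μs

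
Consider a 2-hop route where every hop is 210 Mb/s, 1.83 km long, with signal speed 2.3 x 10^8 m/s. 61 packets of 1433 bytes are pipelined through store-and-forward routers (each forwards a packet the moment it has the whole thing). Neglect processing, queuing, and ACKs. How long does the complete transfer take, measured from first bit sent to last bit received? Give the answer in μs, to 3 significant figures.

Per-hop transmission t_tx = L/R = 11464/210000000 = 54.5905 μs.
Per-hop propagation t_prop = 1830/2.3e+08 = 7.95652 μs.
Pipeline fill: first packet needs 2·t_tx to clear all hops; remaining 60 packets each add one t_tx.
Total = (2+61-1)·t_tx + 2·t_prop = 62·54.5905 + 2·7.95652 = 3400 μs.

3400 μs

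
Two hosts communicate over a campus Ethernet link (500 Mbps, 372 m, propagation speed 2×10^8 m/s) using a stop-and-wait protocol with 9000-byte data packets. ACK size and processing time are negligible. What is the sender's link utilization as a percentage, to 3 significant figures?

t_tx = L/R = 72000/500000000 = 0.000144 s.
t_prop = 372/200000000 = 1.86e-06 s; RTT = 3.72e-06 s.
Cycle = t_tx + RTT = 0.00014772 s.
Utilization = t_tx / cycle = 0.000144/0.00014772 = 97.5 %.

97.5 %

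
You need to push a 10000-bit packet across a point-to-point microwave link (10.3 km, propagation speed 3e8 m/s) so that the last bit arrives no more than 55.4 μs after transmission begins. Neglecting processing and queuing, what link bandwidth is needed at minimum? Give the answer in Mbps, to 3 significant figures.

475 Mbps

Propagation delay = 10300 / 300000000 = 34.3333 μs.
Transmission budget = 55.4 − 34.3333 = 21.0667 μs.
R ≥ L / t_tx = 10000 bits / 2.10667e-05 s = 475 Mbps.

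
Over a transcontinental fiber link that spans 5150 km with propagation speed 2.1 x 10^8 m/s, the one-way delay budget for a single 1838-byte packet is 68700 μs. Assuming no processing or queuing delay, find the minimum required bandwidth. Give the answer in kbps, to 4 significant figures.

332.8 kbps

L = 14704 bits.
Propagation delay = 5150000 / 210000000 = 24523.8 μs.
Transmission budget = 68700 − 24523.8 = 44176.2 μs.
R ≥ L / t_tx = 14704 bits / 0.0441762 s = 332.8 kbps.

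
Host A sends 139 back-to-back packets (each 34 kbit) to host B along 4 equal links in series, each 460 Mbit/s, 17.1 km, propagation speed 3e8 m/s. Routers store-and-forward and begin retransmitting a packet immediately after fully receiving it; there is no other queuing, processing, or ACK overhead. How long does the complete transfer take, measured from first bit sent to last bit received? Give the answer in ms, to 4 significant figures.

10.72 ms

Per-hop transmission t_tx = L/R = 34000/460000000 = 0.073913 ms.
Per-hop propagation t_prop = 17100/300000000 = 0.057 ms.
Pipeline fill: first packet needs 4·t_tx to clear all hops; remaining 138 packets each add one t_tx.
Total = (4+139-1)·t_tx + 4·t_prop = 142·0.073913 + 4·0.057 = 10.72 ms.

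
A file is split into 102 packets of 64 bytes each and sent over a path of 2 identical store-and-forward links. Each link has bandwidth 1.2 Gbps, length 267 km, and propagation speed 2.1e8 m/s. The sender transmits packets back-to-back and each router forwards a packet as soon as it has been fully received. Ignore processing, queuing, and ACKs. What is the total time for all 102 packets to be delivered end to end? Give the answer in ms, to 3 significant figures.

Per-hop transmission t_tx = L/R = 512/1200000000 = 0.000426667 ms.
Per-hop propagation t_prop = 267000/210000000 = 1.27143 ms.
Pipeline fill: first packet needs 2·t_tx to clear all hops; remaining 101 packets each add one t_tx.
Total = (2+102-1)·t_tx + 2·t_prop = 103·0.000426667 + 2·1.27143 = 2.59 ms.

2.59 ms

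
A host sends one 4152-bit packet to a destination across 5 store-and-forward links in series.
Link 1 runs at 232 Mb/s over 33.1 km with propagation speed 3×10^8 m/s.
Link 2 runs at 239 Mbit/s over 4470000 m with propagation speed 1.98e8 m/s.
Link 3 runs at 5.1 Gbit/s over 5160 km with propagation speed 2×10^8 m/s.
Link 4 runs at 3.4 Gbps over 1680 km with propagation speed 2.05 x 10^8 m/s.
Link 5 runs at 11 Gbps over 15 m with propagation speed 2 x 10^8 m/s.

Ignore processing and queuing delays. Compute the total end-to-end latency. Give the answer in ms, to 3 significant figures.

56.7 ms

Transmission delays (L/R per hop): 0.0178966, 0.0173724, 0.000814118, 0.00122118, 0.000377455 ms; sum = 0.0376817 ms.
Propagation delays (d/s per hop): 0.110333, 22.5758, 25.8, 8.19512, 7.5e-05 ms; sum = 56.6813 ms.
End-to-end = 56.7 ms.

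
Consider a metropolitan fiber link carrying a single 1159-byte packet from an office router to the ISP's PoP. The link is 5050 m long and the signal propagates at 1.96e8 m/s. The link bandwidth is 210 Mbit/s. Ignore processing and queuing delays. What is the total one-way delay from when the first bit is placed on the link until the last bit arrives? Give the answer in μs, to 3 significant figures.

L = 1159 × 8 = 9272 bits.
Transmission delay = L/R = 9272 / 210000000 = 44.1524 μs.
Propagation delay = d/s = 5050 m / 196000000 m/s = 25.7653 μs.
Total = 69.9 μs.

69.9 μs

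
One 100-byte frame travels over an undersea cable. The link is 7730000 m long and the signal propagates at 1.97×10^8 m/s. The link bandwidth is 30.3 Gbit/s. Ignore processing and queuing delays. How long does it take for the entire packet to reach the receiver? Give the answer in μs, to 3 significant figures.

L = 100 × 8 = 800 bits.
Transmission delay = L/R = 800 / 30300000000 = 0.0264026 μs.
Propagation delay = d/s = 7730000 m / 197000000 m/s = 39238.6 μs.
Total = 39200 μs.

39200 μs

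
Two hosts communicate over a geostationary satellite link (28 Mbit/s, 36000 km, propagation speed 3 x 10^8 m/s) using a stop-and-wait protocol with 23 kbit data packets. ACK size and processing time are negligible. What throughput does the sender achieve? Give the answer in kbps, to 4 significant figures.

t_tx = L/R = 23000/28000000 = 0.000821429 s.
t_prop = 36000000/300000000 = 0.12 s; RTT = 0.24 s.
Cycle = t_tx + RTT = 0.240821 s.
Throughput = L / cycle = 23000 / 0.240821 = 95.51 kbps.

95.51 kbps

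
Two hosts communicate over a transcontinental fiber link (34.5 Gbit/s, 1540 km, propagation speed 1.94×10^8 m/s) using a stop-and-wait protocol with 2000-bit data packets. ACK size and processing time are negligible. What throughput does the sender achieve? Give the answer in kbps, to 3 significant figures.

t_tx = L/R = 2000/34500000000 = 5.7971e-08 s.
t_prop = 1540000/194000000 = 0.00793814 s; RTT = 0.0158763 s.
Cycle = t_tx + RTT = 0.0158763 s.
Throughput = L / cycle = 2000 / 0.0158763 = 126 kbps.

126 kbps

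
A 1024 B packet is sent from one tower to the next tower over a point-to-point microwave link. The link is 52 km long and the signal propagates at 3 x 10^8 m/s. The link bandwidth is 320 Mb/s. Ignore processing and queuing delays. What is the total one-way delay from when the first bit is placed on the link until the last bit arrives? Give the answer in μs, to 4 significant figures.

198.9 μs

L = 1024 × 8 = 8192 bits.
Transmission delay = L/R = 8192 / 320000000 = 25.6 μs.
Propagation delay = d/s = 52000 m / 300000000 m/s = 173.333 μs.
Total = 198.9 μs.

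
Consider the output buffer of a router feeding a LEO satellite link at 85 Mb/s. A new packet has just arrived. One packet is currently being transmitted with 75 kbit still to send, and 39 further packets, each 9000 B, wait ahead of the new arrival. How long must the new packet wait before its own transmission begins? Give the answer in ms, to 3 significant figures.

33.9 ms

Each queued packet: L/R = 72000/85000000 = 0.847059 ms.
39 queued → 33.0353 ms.
Plus remaining 75000 bits of current packet: 0.882353 ms.
Queuing delay = 33.9 ms.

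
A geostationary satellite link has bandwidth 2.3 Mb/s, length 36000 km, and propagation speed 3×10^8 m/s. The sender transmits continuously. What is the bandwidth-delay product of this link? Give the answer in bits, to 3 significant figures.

276000 bits

Propagation delay = 36000000 / 300000000 = 0.12 s.
BDP = R × t_prop = 2300000 × 0.12 = 276000 bits.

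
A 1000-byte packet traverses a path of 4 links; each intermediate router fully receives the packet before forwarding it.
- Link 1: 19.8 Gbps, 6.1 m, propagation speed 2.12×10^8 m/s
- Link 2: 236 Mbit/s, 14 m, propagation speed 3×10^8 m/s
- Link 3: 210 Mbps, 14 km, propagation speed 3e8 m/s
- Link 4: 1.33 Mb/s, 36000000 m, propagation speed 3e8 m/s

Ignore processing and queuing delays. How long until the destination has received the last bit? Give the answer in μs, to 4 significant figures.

L = 1000 × 8 = 8000 bits.
Transmission delays (L/R per hop): 0.40404, 33.8983, 38.0952, 6015.04 μs; sum = 6087.44 μs.
Propagation delays (d/s per hop): 0.0287736, 0.0466667, 46.6667, 120000 μs; sum = 120047 μs.
End-to-end = 126100 μs.

126100 μs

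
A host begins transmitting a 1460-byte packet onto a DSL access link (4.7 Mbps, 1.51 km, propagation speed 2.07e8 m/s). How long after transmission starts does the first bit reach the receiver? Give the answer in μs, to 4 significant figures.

First bit experiences only propagation delay: d/s = 1510/2.07e+08 = 7.295 μs.

7.295 μs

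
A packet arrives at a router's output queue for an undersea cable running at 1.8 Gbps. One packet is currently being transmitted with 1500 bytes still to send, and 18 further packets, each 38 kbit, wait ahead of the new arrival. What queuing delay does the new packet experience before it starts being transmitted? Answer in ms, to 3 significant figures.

Each queued packet: L/R = 38000/1800000000 = 0.0211111 ms.
18 queued → 0.38 ms.
Plus remaining 12000 bits of current packet: 0.00666667 ms.
Queuing delay = 0.387 ms.

0.387 ms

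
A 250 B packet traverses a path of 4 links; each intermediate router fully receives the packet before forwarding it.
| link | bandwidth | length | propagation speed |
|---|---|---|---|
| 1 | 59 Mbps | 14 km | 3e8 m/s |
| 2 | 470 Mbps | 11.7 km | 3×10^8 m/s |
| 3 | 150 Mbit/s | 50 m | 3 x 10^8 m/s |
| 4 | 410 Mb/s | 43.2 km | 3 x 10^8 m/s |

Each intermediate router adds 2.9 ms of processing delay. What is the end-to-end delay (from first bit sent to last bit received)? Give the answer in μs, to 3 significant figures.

L = 250 × 8 = 2000 bits.
Transmission delays (L/R per hop): 33.8983, 4.25532, 13.3333, 4.87805 μs; sum = 56.365 μs.
Propagation delays (d/s per hop): 46.6667, 39, 0.166667, 144 μs; sum = 229.833 μs.
Processing at 3 router(s): 3 × 2.9 ms = 8700 μs.
End-to-end = 8990 μs.

8990 μs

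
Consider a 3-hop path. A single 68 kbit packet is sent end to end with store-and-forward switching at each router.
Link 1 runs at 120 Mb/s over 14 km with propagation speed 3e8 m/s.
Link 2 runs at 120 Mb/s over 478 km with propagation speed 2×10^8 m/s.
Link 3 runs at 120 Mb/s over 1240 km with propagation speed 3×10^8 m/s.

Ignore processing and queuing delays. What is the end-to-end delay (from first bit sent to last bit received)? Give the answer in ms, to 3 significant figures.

8.27 ms

L = 68000 bits.
Transmission delay per hop = L/R = 68000/120000000 = 0.566667 ms; 3 hops → 1.7 ms.
Propagation delays (d/s per hop): 0.0466667, 2.39, 4.13333 ms; sum = 6.57 ms.
End-to-end = 8.27 ms.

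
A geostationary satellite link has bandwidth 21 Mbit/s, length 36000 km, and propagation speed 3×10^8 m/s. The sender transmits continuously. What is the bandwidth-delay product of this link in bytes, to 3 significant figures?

315000 bytes

Propagation delay = 36000000 / 300000000 = 0.12 s.
BDP = R × t_prop = 21000000 × 0.12 = 2520000 bits.
In bytes: 2520000/8 = 315000 bytes.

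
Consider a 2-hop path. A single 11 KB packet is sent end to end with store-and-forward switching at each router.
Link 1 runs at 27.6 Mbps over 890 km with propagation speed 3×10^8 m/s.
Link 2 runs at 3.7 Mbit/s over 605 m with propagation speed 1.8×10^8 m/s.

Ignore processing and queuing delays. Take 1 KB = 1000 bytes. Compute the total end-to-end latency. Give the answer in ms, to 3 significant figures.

L = 88000 bits.
Transmission delays (L/R per hop): 3.18841, 23.7838 ms; sum = 26.9722 ms.
Propagation delays (d/s per hop): 2.96667, 0.00336111 ms; sum = 2.97003 ms.
End-to-end = 29.9 ms.

29.9 ms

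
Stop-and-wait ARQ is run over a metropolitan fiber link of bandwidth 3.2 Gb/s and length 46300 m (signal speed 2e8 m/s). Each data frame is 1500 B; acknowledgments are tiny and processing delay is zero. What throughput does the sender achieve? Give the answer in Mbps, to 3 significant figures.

t_tx = L/R = 12000/3200000000 = 3.75e-06 s.
t_prop = 46300/200000000 = 0.0002315 s; RTT = 0.000463 s.
Cycle = t_tx + RTT = 0.00046675 s.
Throughput = L / cycle = 12000 / 0.00046675 = 25.7 Mbps.

25.7 Mbps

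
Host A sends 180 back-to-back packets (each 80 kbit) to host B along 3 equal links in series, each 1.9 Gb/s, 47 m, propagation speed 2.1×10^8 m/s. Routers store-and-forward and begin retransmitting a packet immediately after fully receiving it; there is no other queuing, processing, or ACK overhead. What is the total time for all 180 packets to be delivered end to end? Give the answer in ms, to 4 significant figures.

Per-hop transmission t_tx = L/R = 80000/1900000000 = 0.0421053 ms.
Per-hop propagation t_prop = 47/210000000 = 0.00022381 ms.
Pipeline fill: first packet needs 3·t_tx to clear all hops; remaining 179 packets each add one t_tx.
Total = (3+180-1)·t_tx + 3·t_prop = 182·0.0421053 + 3·0.00022381 = 7.664 ms.

7.664 ms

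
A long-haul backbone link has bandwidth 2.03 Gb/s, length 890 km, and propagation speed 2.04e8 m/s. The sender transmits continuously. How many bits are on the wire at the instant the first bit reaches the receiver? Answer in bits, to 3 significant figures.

Propagation delay = 890000 / 204000000 = 0.00436275 s.
BDP = R × t_prop = 2.03e+09 × 0.00436275 = 8856370 bits.

8860000 bits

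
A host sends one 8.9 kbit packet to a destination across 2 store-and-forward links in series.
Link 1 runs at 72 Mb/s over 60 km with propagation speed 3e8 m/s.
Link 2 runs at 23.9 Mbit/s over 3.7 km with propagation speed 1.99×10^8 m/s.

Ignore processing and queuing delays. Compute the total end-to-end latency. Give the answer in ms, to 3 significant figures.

L = 8900 bits.
Transmission delays (L/R per hop): 0.123611, 0.372385 ms; sum = 0.495996 ms.
Propagation delays (d/s per hop): 0.2, 0.018593 ms; sum = 0.218593 ms.
End-to-end = 0.715 ms.

0.715 ms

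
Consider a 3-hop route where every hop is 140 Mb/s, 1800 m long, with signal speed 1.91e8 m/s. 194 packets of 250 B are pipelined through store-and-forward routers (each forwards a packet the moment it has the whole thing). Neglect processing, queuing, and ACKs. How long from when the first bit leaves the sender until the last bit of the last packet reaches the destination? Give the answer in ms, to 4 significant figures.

2.828 ms

Per-hop transmission t_tx = L/R = 2000/140000000 = 0.0142857 ms.
Per-hop propagation t_prop = 1800/191000000 = 0.00942408 ms.
Pipeline fill: first packet needs 3·t_tx to clear all hops; remaining 193 packets each add one t_tx.
Total = (3+194-1)·t_tx + 3·t_prop = 196·0.0142857 + 3·0.00942408 = 2.828 ms.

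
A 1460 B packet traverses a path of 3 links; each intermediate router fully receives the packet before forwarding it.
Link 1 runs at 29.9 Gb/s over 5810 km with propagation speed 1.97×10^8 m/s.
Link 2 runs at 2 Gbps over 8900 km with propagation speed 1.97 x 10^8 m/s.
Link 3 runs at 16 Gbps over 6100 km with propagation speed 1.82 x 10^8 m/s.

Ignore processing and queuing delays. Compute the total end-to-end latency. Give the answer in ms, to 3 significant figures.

108 ms

L = 1460 × 8 = 11680 bits.
Transmission delays (L/R per hop): 0.000390635, 0.00584, 0.00073 ms; sum = 0.00696064 ms.
Propagation delays (d/s per hop): 29.4924, 45.1777, 33.5165 ms; sum = 108.187 ms.
End-to-end = 108 ms.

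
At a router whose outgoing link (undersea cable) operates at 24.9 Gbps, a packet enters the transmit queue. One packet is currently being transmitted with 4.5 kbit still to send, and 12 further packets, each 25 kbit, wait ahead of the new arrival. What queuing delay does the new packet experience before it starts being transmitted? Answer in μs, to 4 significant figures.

12.23 μs

Each queued packet: L/R = 25000/24900000000 = 1.00402 μs.
12 queued → 12.0482 μs.
Plus remaining 4500 bits of current packet: 0.180723 μs.
Queuing delay = 12.23 μs.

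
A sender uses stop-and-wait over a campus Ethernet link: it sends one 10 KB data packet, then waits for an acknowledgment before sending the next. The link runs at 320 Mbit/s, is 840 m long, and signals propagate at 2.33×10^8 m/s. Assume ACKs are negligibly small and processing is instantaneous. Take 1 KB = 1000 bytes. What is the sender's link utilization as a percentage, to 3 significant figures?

97.2 %

t_tx = L/R = 80000/320000000 = 0.00025 s.
t_prop = 840/233000000 = 3.60515e-06 s; RTT = 7.2103e-06 s.
Cycle = t_tx + RTT = 0.00025721 s.
Utilization = t_tx / cycle = 0.00025/0.00025721 = 97.2 %.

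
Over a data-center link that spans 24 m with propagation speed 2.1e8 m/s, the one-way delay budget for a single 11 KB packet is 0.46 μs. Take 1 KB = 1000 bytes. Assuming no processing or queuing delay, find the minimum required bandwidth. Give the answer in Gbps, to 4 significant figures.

254.5 Gbps

L = 88000 bits.
Propagation delay = 24 / 210000000 = 0.114286 μs.
Transmission budget = 0.46 − 0.114286 = 0.345714 μs.
R ≥ L / t_tx = 88000 bits / 3.45714e-07 s = 254.5 Gbps.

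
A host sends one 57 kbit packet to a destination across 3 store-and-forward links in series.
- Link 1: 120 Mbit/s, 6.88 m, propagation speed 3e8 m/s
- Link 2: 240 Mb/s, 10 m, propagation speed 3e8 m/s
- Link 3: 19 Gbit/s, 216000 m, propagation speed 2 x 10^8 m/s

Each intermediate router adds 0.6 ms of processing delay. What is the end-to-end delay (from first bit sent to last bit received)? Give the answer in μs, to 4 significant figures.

L = 57000 bits.
Transmission delays (L/R per hop): 475, 237.5, 3 μs; sum = 715.5 μs.
Propagation delays (d/s per hop): 0.0229333, 0.0333333, 1080 μs; sum = 1080.06 μs.
Processing at 2 router(s): 2 × 0.6 ms = 1200 μs.
End-to-end = 2996 μs.

2996 μs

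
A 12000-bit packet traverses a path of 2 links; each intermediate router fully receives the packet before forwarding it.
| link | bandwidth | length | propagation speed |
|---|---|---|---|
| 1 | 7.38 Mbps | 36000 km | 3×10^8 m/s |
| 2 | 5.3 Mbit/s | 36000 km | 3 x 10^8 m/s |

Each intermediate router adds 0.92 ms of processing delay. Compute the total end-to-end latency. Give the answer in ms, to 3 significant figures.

245 ms

Transmission delays (L/R per hop): 1.62602, 2.26415 ms; sum = 3.89017 ms.
Propagation delays (d/s per hop): 120, 120 ms; sum = 240 ms.
Processing at 1 router(s): 1 × 0.92 ms = 0.92 ms.
End-to-end = 245 ms.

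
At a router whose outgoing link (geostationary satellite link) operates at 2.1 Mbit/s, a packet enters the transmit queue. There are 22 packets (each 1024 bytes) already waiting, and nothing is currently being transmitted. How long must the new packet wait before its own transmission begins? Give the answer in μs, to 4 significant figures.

Each queued packet: L/R = 8192/2100000 = 3900.95 μs.
22 queued → 85821 μs.
Queuing delay = 85820 μs.

85820 μs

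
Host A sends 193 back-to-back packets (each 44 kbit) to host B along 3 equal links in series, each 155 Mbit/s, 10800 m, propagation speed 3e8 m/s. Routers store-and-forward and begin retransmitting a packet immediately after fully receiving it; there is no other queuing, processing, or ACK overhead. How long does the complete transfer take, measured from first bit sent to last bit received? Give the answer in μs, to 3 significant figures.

55500 μs

Per-hop transmission t_tx = L/R = 44000/155000000 = 283.871 μs.
Per-hop propagation t_prop = 10800/300000000 = 36 μs.
Pipeline fill: first packet needs 3·t_tx to clear all hops; remaining 192 packets each add one t_tx.
Total = (3+193-1)·t_tx + 3·t_prop = 195·283.871 + 3·36 = 55500 μs.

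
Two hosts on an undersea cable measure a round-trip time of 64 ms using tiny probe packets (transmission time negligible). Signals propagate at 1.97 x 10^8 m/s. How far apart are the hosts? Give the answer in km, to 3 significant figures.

One-way propagation = RTT/2 = 32 ms.
d = s × t = 197000000 × 0.032 = 6300 km.

6300 km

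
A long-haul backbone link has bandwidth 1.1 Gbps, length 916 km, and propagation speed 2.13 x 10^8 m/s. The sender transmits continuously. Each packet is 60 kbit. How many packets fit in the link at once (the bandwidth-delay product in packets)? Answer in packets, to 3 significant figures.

78.8 packets

Propagation delay = 916000 / 213000000 = 0.00430047 s.
BDP = R × t_prop = 1100000000 × 0.00430047 = 4730520 bits.
In packets of 60000 bits: 78.8 packets.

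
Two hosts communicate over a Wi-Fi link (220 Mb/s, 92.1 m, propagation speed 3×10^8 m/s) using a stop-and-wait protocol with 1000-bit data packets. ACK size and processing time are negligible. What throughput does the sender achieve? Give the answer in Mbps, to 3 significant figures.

194 Mbps

t_tx = L/R = 1000/220000000 = 4.54545e-06 s.
t_prop = 92.1/300000000 = 3.07e-07 s; RTT = 6.14e-07 s.
Cycle = t_tx + RTT = 5.15945e-06 s.
Throughput = L / cycle = 1000 / 5.15945e-06 = 194 Mbps.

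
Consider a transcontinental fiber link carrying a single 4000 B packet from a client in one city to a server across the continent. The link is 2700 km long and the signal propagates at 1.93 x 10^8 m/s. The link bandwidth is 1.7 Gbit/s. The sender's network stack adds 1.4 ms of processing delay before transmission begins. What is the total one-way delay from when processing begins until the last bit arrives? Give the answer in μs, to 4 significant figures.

L = 4000 × 8 = 32000 bits.
Transmission delay = L/R = 32000 / 1700000000 = 18.8235 μs.
Propagation delay = d/s = 2700000 m / 193000000 m/s = 13989.6 μs.
Plus processing delay 1.4 ms = 1400 μs.
Total = 15410 μs.

15410 μs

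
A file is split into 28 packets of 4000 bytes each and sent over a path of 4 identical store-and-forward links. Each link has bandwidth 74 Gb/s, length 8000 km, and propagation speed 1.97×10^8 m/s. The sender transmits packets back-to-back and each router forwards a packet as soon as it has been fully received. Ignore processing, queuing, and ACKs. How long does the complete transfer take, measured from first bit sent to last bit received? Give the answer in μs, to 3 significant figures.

Per-hop transmission t_tx = L/R = 32000/74000000000 = 0.432432 μs.
Per-hop propagation t_prop = 8000000/197000000 = 40609.1 μs.
Pipeline fill: first packet needs 4·t_tx to clear all hops; remaining 27 packets each add one t_tx.
Total = (4+28-1)·t_tx + 4·t_prop = 31·0.432432 + 4·40609.1 = 162000 μs.

162000 μs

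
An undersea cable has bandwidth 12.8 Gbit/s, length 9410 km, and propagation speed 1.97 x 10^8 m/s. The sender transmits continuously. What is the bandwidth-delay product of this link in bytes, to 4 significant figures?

76430000 bytes

Propagation delay = 9410000 / 197000000 = 0.0477665 s.
BDP = R × t_prop = 12800000000 × 0.0477665 = 611411000 bits.
In bytes: 611411000/8 = 76430000 bytes.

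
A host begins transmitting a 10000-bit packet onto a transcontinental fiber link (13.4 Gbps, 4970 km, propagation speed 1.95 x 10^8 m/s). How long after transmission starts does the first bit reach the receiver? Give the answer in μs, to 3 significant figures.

25500 μs

First bit experiences only propagation delay: d/s = 4970000/195000000 = 25500 μs.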